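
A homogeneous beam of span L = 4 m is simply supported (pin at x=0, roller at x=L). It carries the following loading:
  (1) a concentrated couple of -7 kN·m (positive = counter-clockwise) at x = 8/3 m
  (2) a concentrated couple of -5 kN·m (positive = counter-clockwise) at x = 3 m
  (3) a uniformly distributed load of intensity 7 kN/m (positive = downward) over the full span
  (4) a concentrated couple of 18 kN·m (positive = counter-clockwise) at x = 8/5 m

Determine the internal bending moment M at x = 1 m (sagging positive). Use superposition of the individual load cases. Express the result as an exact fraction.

M(1) = 12 kN·m

Load 1 — applied couple M₀=-7 kN·m at a=8/3 m (b=L-a=4/3):
  M_1 = M₀x/L  [x≤a] = (-7)·1/4 = -7/4 kN·m
Load 2 — applied couple M₀=-5 kN·m at a=3 m (b=L-a=1):
  M_2 = M₀x/L  [x≤a] = (-5)·1/4 = -5/4 kN·m
Load 3 — uniform load w=7 kN/m over full span:
  M_3 = wx(L-x)/2 = 7·1·(4-1)/2 = 21/2 kN·m
Load 4 — applied couple M₀=18 kN·m at a=8/5 m (b=L-a=12/5):
  M_4 = M₀x/L  [x≤a] = 18·1/4 = 9/2 kN·m
Superposition: M = Σ M_i = 12 kN·m ≈ 12.000000 kN·m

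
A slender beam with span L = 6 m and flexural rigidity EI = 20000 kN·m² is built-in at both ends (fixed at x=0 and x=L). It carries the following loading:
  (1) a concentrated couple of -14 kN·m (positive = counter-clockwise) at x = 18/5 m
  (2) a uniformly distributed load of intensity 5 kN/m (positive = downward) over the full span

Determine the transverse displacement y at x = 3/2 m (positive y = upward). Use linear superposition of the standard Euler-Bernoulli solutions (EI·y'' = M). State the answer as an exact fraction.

y(3/2) = -4059/12800000 m

Load 1 — applied couple M₀=-14 kN·m at a=18/5 m (b=L-a=12/5):
  y_1 = (R_Ax³/6 - M_Ax²/2)/EI  [x≤a] with R_A=-84/25, M_A=-112/25 = ((-84/25)·(3/2)³/6 - (-112/25)·(3/2)²/2)/20000 = 63/400000 m
Load 2 — uniform load w=5 kN/m over full span:
  y_2 = -wx²(L-x)²/(24EI) = -5·(3/2)²·(6-(3/2))²/(24·20000) = -243/512000 m
Superposition: y = Σ y_i = -4059/12800000 m ≈ -0.000317 m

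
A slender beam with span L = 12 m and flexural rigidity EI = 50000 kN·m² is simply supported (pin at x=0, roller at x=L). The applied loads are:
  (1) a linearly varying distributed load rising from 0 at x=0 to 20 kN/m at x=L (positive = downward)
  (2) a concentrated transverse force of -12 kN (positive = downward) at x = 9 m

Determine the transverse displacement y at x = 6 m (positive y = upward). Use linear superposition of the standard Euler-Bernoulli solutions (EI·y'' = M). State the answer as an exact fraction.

y(6) = -2403/50000 m

Load 1 — triangular load w₀=20 kN/m (0→w₀ over full span):
  y_1 = -w₀x(7L⁴-10L²x²+3x⁴)/(360LEI) = -20·6·(7·12⁴-10·12²·6²+3·6⁴)/(360·12·50000) = -27/500 m
Load 2 — point force P=-12 kN at a=9 m (b=L-a=3):
  y_2 = -Pbx(L²-b²-x²)/(6LEI)  [x≤a] = -(-12)·3·6·(12²-3²-6²)/(6·12·50000) = 297/50000 m
Superposition: y = Σ y_i = -2403/50000 m ≈ -0.048060 m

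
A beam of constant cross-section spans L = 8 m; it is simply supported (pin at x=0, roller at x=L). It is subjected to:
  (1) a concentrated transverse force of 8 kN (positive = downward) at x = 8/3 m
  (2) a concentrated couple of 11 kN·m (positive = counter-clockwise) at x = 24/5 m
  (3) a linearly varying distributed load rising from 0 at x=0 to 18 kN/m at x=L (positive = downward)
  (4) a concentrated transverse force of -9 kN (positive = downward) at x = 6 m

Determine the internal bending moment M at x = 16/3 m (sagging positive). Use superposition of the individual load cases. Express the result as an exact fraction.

Load 1 — point force P=8 kN at a=8/3 m (b=L-a=16/3):
  M_1 = Pa(L-x)/L  [x>a] = 8·(8/3)·(8-(16/3))/8 = 64/9 kN·m
Load 2 — applied couple M₀=11 kN·m at a=24/5 m (b=L-a=16/5):
  M_2 = M₀x/L - M₀  [x>a] = 11·(16/3)/8 - 11 = -11/3 kN·m
Load 3 — triangular load w₀=18 kN/m (0→w₀ over full span):
  M_3 = w₀Lx/6 - w₀x³/(6L) = 18·8·(16/3)/6 - 18·(16/3)³/(6·8) = 640/9 kN·m
Load 4 — point force P=-9 kN at a=6 m (b=L-a=2):
  M_4 = Pbx/L  [x≤a] = (-9)·2·(16/3)/8 = -12 kN·m
Superposition: M = Σ M_i = 563/9 kN·m ≈ 62.555556 kN·m

M(16/3) = 563/9 kN·m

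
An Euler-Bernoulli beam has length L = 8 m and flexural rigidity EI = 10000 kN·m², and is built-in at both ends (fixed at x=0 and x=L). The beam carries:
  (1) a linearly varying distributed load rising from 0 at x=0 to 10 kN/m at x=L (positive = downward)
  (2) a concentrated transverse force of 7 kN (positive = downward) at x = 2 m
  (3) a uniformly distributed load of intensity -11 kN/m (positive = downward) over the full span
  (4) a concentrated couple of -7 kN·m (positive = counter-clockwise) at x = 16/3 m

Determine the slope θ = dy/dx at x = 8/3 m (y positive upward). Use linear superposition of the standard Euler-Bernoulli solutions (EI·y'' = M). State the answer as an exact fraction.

θ(8/3) = 2239/1215000 rad

Load 1 — triangular load w₀=10 kN/m (0→w₀ over full span):
  θ_1 = -w₀(2x(L-x)(L-2x)(x+2L)+x²(L-x)²)/(120LEI) = -10·(2·(8/3)·(8-(8/3))·(8-2·(8/3))·((8/3)+2·8)+(8/3)²·(8-(8/3))²)/(120·8·10000) = -256/151875 rad
Load 2 — point force P=7 kN at a=2 m (b=L-a=6):
  θ_2 = Pa²(L-x)(2bL-(3b+a)(L-x))/(2L³EI)  [x>a] = 7·2²·(8-(8/3))·(2·6·8-(3·6+2)·(8-(8/3)))/(2·8³·10000) = -7/45000 rad
Load 3 — uniform load w=-11 kN/m over full span:
  θ_3 = -wx(L-x)(L-2x)/(12EI) = -(-11)·(8/3)·(8-(8/3))·(8-2·(8/3))/(12·10000) = 176/50625 rad
Load 4 — applied couple M₀=-7 kN·m at a=16/3 m (b=L-a=8/3):
  θ_4 = (R_Ax²/2 - M_Ax)/EI  [x≤a] with R_A=-7/6, M_A=-7/3 = ((-7/6)·(8/3)²/2 - (-7/3)·(8/3))/10000 = 7/33750 rad
Superposition: θ = Σ θ_i = 2239/1215000 rad ≈ 0.001843 rad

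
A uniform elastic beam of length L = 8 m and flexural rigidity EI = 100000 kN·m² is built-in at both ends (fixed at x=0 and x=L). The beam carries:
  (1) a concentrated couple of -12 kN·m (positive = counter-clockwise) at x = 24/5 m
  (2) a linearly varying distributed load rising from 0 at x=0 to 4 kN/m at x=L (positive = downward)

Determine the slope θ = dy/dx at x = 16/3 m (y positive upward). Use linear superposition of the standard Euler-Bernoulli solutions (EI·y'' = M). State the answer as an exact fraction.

Load 1 — applied couple M₀=-12 kN·m at a=24/5 m (b=L-a=16/5):
  θ_1 = (R_Ax²/2 - M_Ax - M₀(x-a))/EI  [x>a] with R_A=-54/25, M_A=-96/25 = ((-54/25)·(16/3)²/2 - (-96/25)·(16/3) - (-12)·((16/3)-(24/5)))/100000 = -3/78125 rad
Load 2 — triangular load w₀=4 kN/m (0→w₀ over full span):
  θ_2 = -w₀(2x(L-x)(L-2x)(x+2L)+x²(L-x)²)/(120LEI) = -4·(2·(16/3)·(8-(16/3))·(8-2·(16/3))·((16/3)+2·8)+(16/3)²·(8-(16/3))²)/(120·8·100000) = 224/3796875 rad
Superposition: θ = Σ θ_i = 391/18984375 rad ≈ 0.000021 rad

θ(16/3) = 391/18984375 rad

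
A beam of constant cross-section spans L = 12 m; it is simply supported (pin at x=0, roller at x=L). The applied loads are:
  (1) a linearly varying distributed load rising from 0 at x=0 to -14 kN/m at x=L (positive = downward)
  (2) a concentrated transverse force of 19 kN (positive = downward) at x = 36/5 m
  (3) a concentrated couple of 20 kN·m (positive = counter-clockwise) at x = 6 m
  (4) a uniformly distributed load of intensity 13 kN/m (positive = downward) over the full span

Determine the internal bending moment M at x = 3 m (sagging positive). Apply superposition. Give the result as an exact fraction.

M(3) = 2491/20 kN·m

Load 1 — triangular load w₀=-14 kN/m (0→w₀ over full span):
  M_1 = w₀Lx/6 - w₀x³/(6L) = (-14)·12·3/6 - (-14)·3³/(6·12) = -315/4 kN·m
Load 2 — point force P=19 kN at a=36/5 m (b=L-a=24/5):
  M_2 = Pbx/L  [x≤a] = 19·(24/5)·3/12 = 114/5 kN·m
Load 3 — applied couple M₀=20 kN·m at a=6 m (b=L-a=6):
  M_3 = M₀x/L  [x≤a] = 20·3/12 = 5 kN·m
Load 4 — uniform load w=13 kN/m over full span:
  M_4 = wx(L-x)/2 = 13·3·(12-3)/2 = 351/2 kN·m
Superposition: M = Σ M_i = 2491/20 kN·m ≈ 124.550000 kN·m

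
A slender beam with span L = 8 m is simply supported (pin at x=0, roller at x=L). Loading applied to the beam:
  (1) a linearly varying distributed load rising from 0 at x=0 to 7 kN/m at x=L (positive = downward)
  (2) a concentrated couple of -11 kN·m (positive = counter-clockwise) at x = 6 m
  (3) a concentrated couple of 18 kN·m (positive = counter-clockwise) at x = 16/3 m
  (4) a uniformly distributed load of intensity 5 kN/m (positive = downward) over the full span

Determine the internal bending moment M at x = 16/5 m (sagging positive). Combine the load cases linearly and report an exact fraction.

M(16/5) = 8286/125 kN·m

Load 1 — triangular load w₀=7 kN/m (0→w₀ over full span):
  M_1 = w₀Lx/6 - w₀x³/(6L) = 7·8·(16/5)/6 - 7·(16/5)³/(6·8) = 3136/125 kN·m
Load 2 — applied couple M₀=-11 kN·m at a=6 m (b=L-a=2):
  M_2 = M₀x/L  [x≤a] = (-11)·(16/5)/8 = -22/5 kN·m
Load 3 — applied couple M₀=18 kN·m at a=16/3 m (b=L-a=8/3):
  M_3 = M₀x/L  [x≤a] = 18·(16/5)/8 = 36/5 kN·m
Load 4 — uniform load w=5 kN/m over full span:
  M_4 = wx(L-x)/2 = 5·(16/5)·(8-(16/5))/2 = 192/5 kN·m
Superposition: M = Σ M_i = 8286/125 kN·m ≈ 66.288000 kN·m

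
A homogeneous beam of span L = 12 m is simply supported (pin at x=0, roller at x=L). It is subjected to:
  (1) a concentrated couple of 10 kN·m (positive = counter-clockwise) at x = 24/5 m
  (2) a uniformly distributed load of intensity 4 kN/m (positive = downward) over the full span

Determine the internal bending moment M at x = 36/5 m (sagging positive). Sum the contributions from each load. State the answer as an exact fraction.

M(36/5) = 1628/25 kN·m

Load 1 — applied couple M₀=10 kN·m at a=24/5 m (b=L-a=36/5):
  M_1 = M₀x/L - M₀  [x>a] = 10·(36/5)/12 - 10 = -4 kN·m
Load 2 — uniform load w=4 kN/m over full span:
  M_2 = wx(L-x)/2 = 4·(36/5)·(12-(36/5))/2 = 1728/25 kN·m
Superposition: M = Σ M_i = 1628/25 kN·m ≈ 65.120000 kN·m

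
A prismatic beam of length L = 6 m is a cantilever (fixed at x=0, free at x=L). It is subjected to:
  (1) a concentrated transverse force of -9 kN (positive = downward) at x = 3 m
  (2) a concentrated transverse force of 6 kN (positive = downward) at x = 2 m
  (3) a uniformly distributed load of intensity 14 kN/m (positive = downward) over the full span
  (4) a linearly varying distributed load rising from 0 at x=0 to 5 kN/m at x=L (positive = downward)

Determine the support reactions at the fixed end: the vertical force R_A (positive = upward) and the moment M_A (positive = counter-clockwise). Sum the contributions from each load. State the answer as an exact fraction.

R_A = 96 kN, M_A = 297 kN·m

Load 1 — point force P=-9 kN at a=3 m (b=L-a=3):
  R_A = P = (-9) = -9 kN
  M_A = Pa = (-9)·3 = -27 kN·m
Load 2 — point force P=6 kN at a=2 m (b=L-a=4):
  R_A = P = 6 kN
  M_A = Pa = 6·2 = 12 kN·m
Load 3 — uniform load w=14 kN/m over full span:
  R_A = wL = 14·6 = 84 kN
  M_A = wL²/2 = 14·6²/2 = 252 kN·m
Load 4 — triangular load w₀=5 kN/m (0→w₀ over full span):
  R_A = w₀L/2 = 5·6/2 = 15 kN
  M_A = w₀L²/3 = 5·6²/3 = 60 kN·m
Superposition: R_A = 96 kN, M_A = 297 kN·m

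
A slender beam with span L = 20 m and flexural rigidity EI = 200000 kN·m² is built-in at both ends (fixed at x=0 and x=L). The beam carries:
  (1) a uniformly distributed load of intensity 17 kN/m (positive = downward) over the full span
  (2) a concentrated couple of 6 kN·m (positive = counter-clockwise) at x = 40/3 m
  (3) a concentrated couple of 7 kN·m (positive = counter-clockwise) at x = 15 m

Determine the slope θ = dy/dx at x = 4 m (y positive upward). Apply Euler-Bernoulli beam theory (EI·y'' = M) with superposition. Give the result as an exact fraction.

θ(4) = -1373/250000 rad

Load 1 — uniform load w=17 kN/m over full span:
  θ_1 = -wx(L-x)(L-2x)/(12EI) = -17·4·(20-4)·(20-2·4)/(12·200000) = -17/3125 rad
Load 2 — applied couple M₀=6 kN·m at a=40/3 m (b=L-a=20/3):
  θ_2 = (R_Ax²/2 - M_Ax)/EI  [x≤a] with R_A=2/5, M_A=2 = ((2/5)·4²/2 - 2·4)/200000 = -3/125000 rad
Load 3 — applied couple M₀=7 kN·m at a=15 m (b=L-a=5):
  θ_3 = (R_Ax²/2 - M_Ax)/EI  [x≤a] with R_A=63/160, M_A=35/16 = ((63/160)·4²/2 - (35/16)·4)/200000 = -7/250000 rad
Superposition: θ = Σ θ_i = -1373/250000 rad ≈ -0.005492 rad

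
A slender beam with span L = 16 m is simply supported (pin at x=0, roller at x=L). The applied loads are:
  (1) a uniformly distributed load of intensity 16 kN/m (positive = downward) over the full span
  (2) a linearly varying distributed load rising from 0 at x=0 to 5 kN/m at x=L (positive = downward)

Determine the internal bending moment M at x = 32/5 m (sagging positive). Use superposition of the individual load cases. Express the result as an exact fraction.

Load 1 — uniform load w=16 kN/m over full span:
  M_1 = wx(L-x)/2 = 16·(32/5)·(16-(32/5))/2 = 12288/25 kN·m
Load 2 — triangular load w₀=5 kN/m (0→w₀ over full span):
  M_2 = w₀Lx/6 - w₀x³/(6L) = 5·16·(32/5)/6 - 5·(32/5)³/(6·16) = 1792/25 kN·m
Superposition: M = Σ M_i = 2816/5 kN·m ≈ 563.200000 kN·m

M(32/5) = 2816/5 kN·m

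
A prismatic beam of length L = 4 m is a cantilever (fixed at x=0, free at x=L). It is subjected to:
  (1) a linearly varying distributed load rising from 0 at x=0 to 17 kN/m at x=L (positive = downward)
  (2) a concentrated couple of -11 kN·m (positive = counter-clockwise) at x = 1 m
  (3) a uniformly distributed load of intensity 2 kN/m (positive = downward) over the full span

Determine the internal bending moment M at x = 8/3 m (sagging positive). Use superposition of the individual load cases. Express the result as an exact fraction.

M(8/3) = -1232/81 kN·m

Load 1 — triangular load w₀=17 kN/m (0→w₀ over full span):
  M_1 = w₀Lx/2 - w₀L²/3 - w₀x³/(6L) = 17·4·(8/3)/2 - 17·4²/3 - 17·(8/3)³/(6·4) = -1088/81 kN·m
Load 2 — applied couple M₀=-11 kN·m at a=1 m (b=L-a=3):
  M_2 = 0  [x>a] = 0 kN·m
Load 3 — uniform load w=2 kN/m over full span:
  M_3 = -w(L-x)²/2 = -2·(4-(8/3))²/2 = -16/9 kN·m
Superposition: M = Σ M_i = -1232/81 kN·m ≈ -15.209877 kN·m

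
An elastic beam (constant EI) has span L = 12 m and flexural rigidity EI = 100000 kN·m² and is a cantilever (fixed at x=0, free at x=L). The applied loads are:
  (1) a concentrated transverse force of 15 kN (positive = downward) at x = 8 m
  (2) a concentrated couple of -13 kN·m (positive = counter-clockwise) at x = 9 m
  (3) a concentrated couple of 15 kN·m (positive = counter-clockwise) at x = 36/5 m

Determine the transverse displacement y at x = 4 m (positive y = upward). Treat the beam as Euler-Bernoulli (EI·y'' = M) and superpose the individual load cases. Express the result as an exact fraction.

Load 1 — point force P=15 kN at a=8 m (b=L-a=4):
  y_1 = -Px²(3a-x)/(6EI)  [x≤a] = -15·4²·(3·8-4)/(6·100000) = -1/125 m
Load 2 — applied couple M₀=-13 kN·m at a=9 m (b=L-a=3):
  y_2 = M₀x²/(2EI)  [x≤a] = (-13)·4²/(2·100000) = -13/12500 m
Load 3 — applied couple M₀=15 kN·m at a=36/5 m (b=L-a=24/5):
  y_3 = M₀x²/(2EI)  [x≤a] = 15·4²/(2·100000) = 3/2500 m
Superposition: y = Σ y_i = -49/6250 m ≈ -0.007840 m

y(4) = -49/6250 m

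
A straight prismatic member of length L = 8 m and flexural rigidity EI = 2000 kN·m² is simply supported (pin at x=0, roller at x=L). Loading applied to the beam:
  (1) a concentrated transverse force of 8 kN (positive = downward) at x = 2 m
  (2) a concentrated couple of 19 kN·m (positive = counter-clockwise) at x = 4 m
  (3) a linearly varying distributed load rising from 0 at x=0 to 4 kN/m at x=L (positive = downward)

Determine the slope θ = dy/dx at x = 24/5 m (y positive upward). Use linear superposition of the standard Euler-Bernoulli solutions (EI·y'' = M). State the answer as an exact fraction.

θ(24/5) = 147067/11250000 rad

Load 1 — point force P=8 kN at a=2 m (b=L-a=6):
  θ_1 = -Pa(2L²-6Lx+3x²+a²)/(6LEI)  [x>a] = -8·2·(2·8²-6·8·(24/5)+3·(24/5)²+2²)/(6·8·2000) = 61/12500 rad
Load 2 — applied couple M₀=19 kN·m at a=4 m (b=L-a=4):
  θ_2 = (M₀x²/(2L)-M₀(x-a)+C₁)/EI  [x>a] with C₁=M₀(3b²-L²)/(6L)=-19/3 = (19·(24/5)²/(2·8)-19·((24/5)-4)+(-19/3))/2000 = 437/150000 rad
Load 3 — triangular load w₀=4 kN/m (0→w₀ over full span):
  θ_3 = -w₀(7L⁴-30L²x²+15x⁴)/(360LEI) = -4·(7·8⁴-30·8²·(24/5)²+15·(24/5)⁴)/(360·8·2000) = 3712/703125 rad
Superposition: θ = Σ θ_i = 147067/11250000 rad ≈ 0.013073 rad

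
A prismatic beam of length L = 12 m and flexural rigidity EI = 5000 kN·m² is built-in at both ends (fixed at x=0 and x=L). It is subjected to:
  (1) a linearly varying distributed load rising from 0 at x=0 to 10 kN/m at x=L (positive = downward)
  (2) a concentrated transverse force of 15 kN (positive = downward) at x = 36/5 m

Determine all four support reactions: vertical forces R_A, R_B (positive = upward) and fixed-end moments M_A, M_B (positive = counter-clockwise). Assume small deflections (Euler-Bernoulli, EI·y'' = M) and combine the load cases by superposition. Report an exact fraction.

Load 1 — triangular load w₀=10 kN/m (0→w₀ over full span):
  R_A = 3w₀L/20 = 3·10·12/20 = 18 kN
  M_A = w₀L²/30 = 10·12²/30 = 48 kN·m
  R_B = 7w₀L/20 = 7·10·12/20 = 42 kN
  M_B = -w₀L²/20 = -10·12²/20 = -72 kN·m
Load 2 — point force P=15 kN at a=36/5 m (b=L-a=24/5):
  R_A = Pb²(3a+b)/L³ = 15·(24/5)²·(3·(36/5)+(24/5))/12³ = 132/25 kN
  M_A = Pab²/L² = 15·(36/5)·(24/5)²/12² = 432/25 kN·m
  R_B = Pa²(a+3b)/L³ = 15·(36/5)²·((36/5)+3·(24/5))/12³ = 243/25 kN
  M_B = -Pa²b/L² = -15·(36/5)²·(24/5)/12² = -648/25 kN·m
Superposition: R_A = 582/25 kN, M_A = 1632/25 kN·m, R_B = 1293/25 kN, M_B = -2448/25 kN·m

R_A = 582/25 kN, M_A = 1632/25 kN·m, R_B = 1293/25 kN, M_B = -2448/25 kN·m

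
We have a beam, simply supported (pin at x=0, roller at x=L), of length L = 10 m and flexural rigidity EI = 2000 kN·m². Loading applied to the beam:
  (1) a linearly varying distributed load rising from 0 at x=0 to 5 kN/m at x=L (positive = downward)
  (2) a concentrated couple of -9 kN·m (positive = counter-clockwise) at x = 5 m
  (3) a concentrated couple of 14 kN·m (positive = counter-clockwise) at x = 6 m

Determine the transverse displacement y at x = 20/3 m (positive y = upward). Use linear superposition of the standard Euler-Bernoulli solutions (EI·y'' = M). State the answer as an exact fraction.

y(20/3) = -456797/2916000 m

Load 1 — triangular load w₀=5 kN/m (0→w₀ over full span):
  y_1 = -w₀x(7L⁴-10L²x²+3x⁴)/(360LEI) = -5·(20/3)·(7·10⁴-10·10²·(20/3)²+3·(20/3)⁴)/(360·10·2000) = -425/2916 m
Load 2 — applied couple M₀=-9 kN·m at a=5 m (b=L-a=5):
  y_2 = (M₀x³/(6L)-M₀(x-a)²/2+C₁x)/EI  [x>a] with C₁=M₀(3b²-L²)/(6L)=15/4 = ((-9)·(20/3)³/(6·10)-(-9)·((20/3)-5)²/2+(15/4)·(20/3))/2000 = -1/288 m
Load 3 — applied couple M₀=14 kN·m at a=6 m (b=L-a=4):
  y_3 = (M₀x³/(6L)-M₀(x-a)²/2+C₁x)/EI  [x>a] with C₁=M₀(3b²-L²)/(6L)=-182/15 = (14·(20/3)³/(6·10)-14·((20/3)-6)²/2+(-182/15)·(20/3))/2000 = -301/40500 m
Superposition: y = Σ y_i = -456797/2916000 m ≈ -0.156652 m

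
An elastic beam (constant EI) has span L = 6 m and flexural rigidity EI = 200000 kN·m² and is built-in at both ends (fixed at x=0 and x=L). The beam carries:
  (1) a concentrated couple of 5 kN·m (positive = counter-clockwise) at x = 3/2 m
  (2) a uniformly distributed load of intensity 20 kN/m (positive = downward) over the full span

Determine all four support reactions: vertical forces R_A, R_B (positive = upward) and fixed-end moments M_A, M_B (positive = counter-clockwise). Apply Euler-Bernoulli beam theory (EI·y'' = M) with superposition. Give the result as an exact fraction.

Load 1 — applied couple M₀=5 kN·m at a=3/2 m (b=L-a=9/2):
  R_A = 6M₀ab/L³ = 6·5·(3/2)·(9/2)/6³ = 15/16 kN
  M_A = M₀b(2a-b)/L² = 5·(9/2)·(2·(3/2)-(9/2))/6² = -15/16 kN·m
  R_B = -6M₀ab/L³ = -6·5·(3/2)·(9/2)/6³ = -15/16 kN
  M_B = M₀a(2b-a)/L² = 5·(3/2)·(2·(9/2)-(3/2))/6² = 25/16 kN·m
Load 2 — uniform load w=20 kN/m over full span:
  R_A = wL/2 = 20·6/2 = 60 kN
  M_A = wL²/12 = 20·6²/12 = 60 kN·m
  R_B = wL/2 = 20·6/2 = 60 kN
  M_B = -wL²/12 = -20·6²/12 = -60 kN·m
Superposition: R_A = 975/16 kN, M_A = 945/16 kN·m, R_B = 945/16 kN, M_B = -935/16 kN·m

R_A = 975/16 kN, M_A = 945/16 kN·m, R_B = 945/16 kN, M_B = -935/16 kN·m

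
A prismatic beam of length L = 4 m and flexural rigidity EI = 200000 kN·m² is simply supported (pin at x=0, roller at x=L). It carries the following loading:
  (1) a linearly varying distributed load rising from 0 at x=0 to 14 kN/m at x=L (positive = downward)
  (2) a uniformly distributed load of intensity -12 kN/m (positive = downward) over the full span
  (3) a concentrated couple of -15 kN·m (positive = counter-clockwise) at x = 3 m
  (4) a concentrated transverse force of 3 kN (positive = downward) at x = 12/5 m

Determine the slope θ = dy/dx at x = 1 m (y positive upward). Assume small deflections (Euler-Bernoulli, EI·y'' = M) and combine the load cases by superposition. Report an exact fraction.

Load 1 — triangular load w₀=14 kN/m (0→w₀ over full span):
  θ_1 = -w₀(7L⁴-30L²x²+15x⁴)/(360LEI) = -14·(7·4⁴-30·4²·1²+15·1⁴)/(360·4·200000) = -9289/144000000 rad
Load 2 — uniform load w=-12 kN/m over full span:
  θ_2 = -w(L³-6Lx²+4x³)/(24EI) = -(-12)·(4³-6·4·1²+4·1³)/(24·200000) = 11/100000 rad
Load 3 — applied couple M₀=-15 kN·m at a=3 m (b=L-a=1):
  θ_3 = (M₀x²/(2L)+C₁)/EI  [x≤a] with C₁=M₀(3b²-L²)/(6L)=65/8 = ((-15)·1²/(2·4)+(65/8))/200000 = 1/32000 rad
Load 4 — point force P=3 kN at a=12/5 m (b=L-a=8/5):
  θ_4 = -Pb(L²-b²-3x²)/(6LEI)  [x≤a] = -3·(8/5)·(4²-(8/5)²-3·1²)/(6·4·200000) = -261/25000000 rad
Superposition: θ = Σ θ_i = 238691/3600000000 rad ≈ 0.000066 rad

θ(1) = 238691/3600000000 rad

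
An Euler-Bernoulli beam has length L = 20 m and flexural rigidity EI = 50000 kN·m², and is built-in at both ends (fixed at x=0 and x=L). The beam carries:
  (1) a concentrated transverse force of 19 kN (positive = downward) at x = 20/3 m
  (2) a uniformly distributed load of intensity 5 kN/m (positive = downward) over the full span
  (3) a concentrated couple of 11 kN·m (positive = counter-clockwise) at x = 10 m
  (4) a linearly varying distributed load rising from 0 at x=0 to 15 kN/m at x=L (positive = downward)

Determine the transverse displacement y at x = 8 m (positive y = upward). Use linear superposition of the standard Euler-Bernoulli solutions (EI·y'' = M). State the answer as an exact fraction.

y(8) = -3319/31250 m

Load 1 — point force P=19 kN at a=20/3 m (b=L-a=40/3):
  y_1 = -Pa²(L-x)²(3bL-(3b+a)(L-x))/(6L³EI)  [x>a] = -19·(20/3)²·(20-8)²·(3·(40/3)·20-(3·(40/3)+(20/3))·(20-8))/(6·20³·50000) = -38/3125 m
Load 2 — uniform load w=5 kN/m over full span:
  y_2 = -wx²(L-x)²/(24EI) = -5·8²·(20-8)²/(24·50000) = -24/625 m
Load 3 — applied couple M₀=11 kN·m at a=10 m (b=L-a=10):
  y_3 = (R_Ax³/6 - M_Ax²/2)/EI  [x≤a] with R_A=33/40, M_A=11/4 = ((33/40)·8³/6 - (11/4)·8²/2)/50000 = -11/31250 m
Load 4 — triangular load w₀=15 kN/m (0→w₀ over full span):
  y_4 = -w₀x²(L-x)²(x+2L)/(120LEI) = -15·8²·(20-8)²·(8+2·20)/(120·20·50000) = -864/15625 m
Superposition: y = Σ y_i = -3319/31250 m ≈ -0.106208 m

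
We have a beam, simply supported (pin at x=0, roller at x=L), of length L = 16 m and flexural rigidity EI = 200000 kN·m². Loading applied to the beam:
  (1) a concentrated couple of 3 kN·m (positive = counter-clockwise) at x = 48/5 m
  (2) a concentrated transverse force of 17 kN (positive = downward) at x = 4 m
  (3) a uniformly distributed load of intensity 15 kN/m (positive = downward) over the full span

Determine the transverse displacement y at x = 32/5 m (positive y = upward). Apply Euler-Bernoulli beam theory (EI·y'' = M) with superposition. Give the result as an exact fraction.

y(32/5) = -10323/156250 m

Load 1 — applied couple M₀=3 kN·m at a=48/5 m (b=L-a=32/5):
  y_1 = (M₀x³/(6L)+C₁x)/EI  [x≤a] with C₁=M₀(3b²-L²)/(6L)=-104/25 = (3·(32/5)³/(6·16)+(-104/25)·(32/5))/200000 = -36/390625 m
Load 2 — point force P=17 kN at a=4 m (b=L-a=12):
  y_2 = -Pa(L-x)(2Lx-a²-x²)/(6LEI)  [x>a] = -17·4·(16-(32/5))·(2·16·(32/5)-4²-(32/5)²)/(6·16·200000) = -3927/781250 m
Load 3 — uniform load w=15 kN/m over full span:
  y_3 = -wx(L³-2Lx²+x³)/(24EI) = -15·(32/5)·(16³-2·16·(32/5)²+(32/5)³)/(24·200000) = -23808/390625 m
Superposition: y = Σ y_i = -10323/156250 m ≈ -0.066067 m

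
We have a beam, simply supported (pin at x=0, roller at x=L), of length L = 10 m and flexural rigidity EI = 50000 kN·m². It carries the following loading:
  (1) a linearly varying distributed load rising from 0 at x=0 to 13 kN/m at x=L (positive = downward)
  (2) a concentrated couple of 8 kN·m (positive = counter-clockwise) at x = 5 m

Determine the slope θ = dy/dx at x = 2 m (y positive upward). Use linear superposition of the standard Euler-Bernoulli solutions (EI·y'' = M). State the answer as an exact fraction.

θ(2) = -4771/1125000 rad

Load 1 — triangular load w₀=13 kN/m (0→w₀ over full span):
  θ_1 = -w₀(7L⁴-30L²x²+15x⁴)/(360LEI) = -13·(7·10⁴-30·10²·2²+15·2⁴)/(360·10·50000) = -1183/281250 rad
Load 2 — applied couple M₀=8 kN·m at a=5 m (b=L-a=5):
  θ_2 = (M₀x²/(2L)+C₁)/EI  [x≤a] with C₁=M₀(3b²-L²)/(6L)=-10/3 = (8·2²/(2·10)+(-10/3))/50000 = -13/375000 rad
Superposition: θ = Σ θ_i = -4771/1125000 rad ≈ -0.004241 rad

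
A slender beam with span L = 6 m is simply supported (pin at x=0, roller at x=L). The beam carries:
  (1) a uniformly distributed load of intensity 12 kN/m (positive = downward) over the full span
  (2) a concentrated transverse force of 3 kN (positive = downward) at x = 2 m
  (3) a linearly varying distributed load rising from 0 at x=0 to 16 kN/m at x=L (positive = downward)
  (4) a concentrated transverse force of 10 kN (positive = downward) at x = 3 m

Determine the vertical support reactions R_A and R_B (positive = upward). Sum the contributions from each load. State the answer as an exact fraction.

Load 1 — uniform load w=12 kN/m over full span:
  R_A = wL/2 = 12·6/2 = 36 kN
  R_B = wL/2 = 12·6/2 = 36 kN
Load 2 — point force P=3 kN at a=2 m (b=L-a=4):
  R_A = Pb/L = 3·4/6 = 2 kN
  R_B = Pa/L = 3·2/6 = 1 kN
Load 3 — triangular load w₀=16 kN/m (0→w₀ over full span):
  R_A = w₀L/6 = 16·6/6 = 16 kN
  R_B = w₀L/3 = 16·6/3 = 32 kN
Load 4 — point force P=10 kN at a=3 m (b=L-a=3):
  R_A = Pb/L = 10·3/6 = 5 kN
  R_B = Pa/L = 10·3/6 = 5 kN
Superposition: R_A = 59 kN, R_B = 74 kN

R_A = 59 kN, R_B = 74 kN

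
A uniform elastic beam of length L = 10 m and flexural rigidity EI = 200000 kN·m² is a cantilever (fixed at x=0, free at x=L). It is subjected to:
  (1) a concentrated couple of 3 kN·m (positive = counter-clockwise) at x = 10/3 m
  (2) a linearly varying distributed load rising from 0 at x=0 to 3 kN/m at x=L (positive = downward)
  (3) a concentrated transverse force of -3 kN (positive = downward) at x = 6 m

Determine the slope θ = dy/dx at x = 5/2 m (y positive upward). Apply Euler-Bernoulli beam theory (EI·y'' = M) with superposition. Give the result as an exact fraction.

θ(5/2) = -8217/10240000 rad

Load 1 — applied couple M₀=3 kN·m at a=10/3 m (b=L-a=20/3):
  θ_1 = M₀x/EI  [x≤a] = 3·(5/2)/200000 = 3/80000 rad
Load 2 — triangular load w₀=3 kN/m (0→w₀ over full span):
  θ_2 = (w₀Lx²/4-w₀L²x/3-w₀x⁴/(24L))/EI = (3·10·(5/2)²/4-3·10²·(5/2)/3-3·(5/2)⁴/(24·10))/200000 = -417/409600 rad
Load 3 — point force P=-3 kN at a=6 m (b=L-a=4):
  θ_3 = -Px(2a-x)/(2EI)  [x≤a] = -(-3)·(5/2)·(2·6-(5/2))/(2·200000) = 57/320000 rad
Superposition: θ = Σ θ_i = -8217/10240000 rad ≈ -0.000802 rad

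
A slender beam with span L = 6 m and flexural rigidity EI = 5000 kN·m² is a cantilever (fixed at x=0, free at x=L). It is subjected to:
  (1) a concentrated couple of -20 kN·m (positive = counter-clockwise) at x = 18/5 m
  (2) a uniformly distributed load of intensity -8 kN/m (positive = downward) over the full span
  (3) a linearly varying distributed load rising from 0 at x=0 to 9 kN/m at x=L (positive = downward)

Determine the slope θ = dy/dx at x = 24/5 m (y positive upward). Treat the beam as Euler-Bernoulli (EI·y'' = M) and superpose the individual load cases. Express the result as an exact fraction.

Load 1 — applied couple M₀=-20 kN·m at a=18/5 m (b=L-a=12/5):
  θ_1 = M₀a/EI  [x>a] = (-20)·(18/5)/5000 = -9/625 rad
Load 2 — uniform load w=-8 kN/m over full span:
  θ_2 = -wx(x²-3Lx+3L²)/(6EI) = -(-8)·(24/5)·((24/5)²-3·6·(24/5)+3·6²)/(6·5000) = 4464/78125 rad
Load 3 — triangular load w₀=9 kN/m (0→w₀ over full span):
  θ_3 = (w₀Lx²/4-w₀L²x/3-w₀x⁴/(24L))/EI = (9·6·(24/5)²/4-9·6²·(24/5)/3-9·(24/5)⁴/(24·6))/5000 = -18792/390625 rad
Superposition: θ = Σ θ_i = -2097/390625 rad ≈ -0.005368 rad

θ(24/5) = -2097/390625 rad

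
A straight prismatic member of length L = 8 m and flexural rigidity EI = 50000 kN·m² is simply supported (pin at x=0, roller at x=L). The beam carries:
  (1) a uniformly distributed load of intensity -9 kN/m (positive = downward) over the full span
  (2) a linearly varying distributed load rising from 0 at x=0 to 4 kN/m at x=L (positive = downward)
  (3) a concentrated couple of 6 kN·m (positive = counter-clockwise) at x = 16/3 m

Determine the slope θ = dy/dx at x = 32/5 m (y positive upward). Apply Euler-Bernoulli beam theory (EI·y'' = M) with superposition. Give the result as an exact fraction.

Load 1 — uniform load w=-9 kN/m over full span:
  θ_1 = -w(L³-6Lx²+4x³)/(24EI) = -(-9)·(8³-6·8·(32/5)²+4·(32/5)³)/(24·50000) = -1188/390625 rad
Load 2 — triangular load w₀=4 kN/m (0→w₀ over full span):
  θ_2 = -w₀(7L⁴-30L²x²+15x⁴)/(360LEI) = -4·(7·8⁴-30·8²·(32/5)²+15·(32/5)⁴)/(360·8·50000) = 12112/17578125 rad
Load 3 — applied couple M₀=6 kN·m at a=16/3 m (b=L-a=8/3):
  θ_3 = (M₀x²/(2L)-M₀(x-a)+C₁)/EI  [x>a] with C₁=M₀(3b²-L²)/(6L)=-16/3 = (6·(32/5)²/(2·8)-6·((32/5)-(16/3))+(-16/3))/50000 = 17/234375 rad
Superposition: θ = Σ θ_i = -40073/17578125 rad ≈ -0.002280 rad

θ(32/5) = -40073/17578125 rad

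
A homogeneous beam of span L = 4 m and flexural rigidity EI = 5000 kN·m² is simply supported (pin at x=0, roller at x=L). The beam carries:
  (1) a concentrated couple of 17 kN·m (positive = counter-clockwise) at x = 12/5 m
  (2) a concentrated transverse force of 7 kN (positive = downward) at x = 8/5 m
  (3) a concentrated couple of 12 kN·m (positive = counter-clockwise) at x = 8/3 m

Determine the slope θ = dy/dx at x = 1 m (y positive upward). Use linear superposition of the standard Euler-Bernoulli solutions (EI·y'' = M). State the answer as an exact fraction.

Load 1 — applied couple M₀=17 kN·m at a=12/5 m (b=L-a=8/5):
  θ_1 = (M₀x²/(2L)+C₁)/EI  [x≤a] with C₁=M₀(3b²-L²)/(6L)=-442/75 = (17·1²/(2·4)+(-442/75))/5000 = -2261/3000000 rad
Load 2 — point force P=7 kN at a=8/5 m (b=L-a=12/5):
  θ_2 = -Pb(L²-b²-3x²)/(6LEI)  [x≤a] = -7·(12/5)·(4²-(12/5)²-3·1²)/(6·4·5000) = -1267/1250000 rad
Load 3 — applied couple M₀=12 kN·m at a=8/3 m (b=L-a=4/3):
  θ_3 = (M₀x²/(2L)+C₁)/EI  [x≤a] with C₁=M₀(3b²-L²)/(6L)=-16/3 = (12·1²/(2·4)+(-16/3))/5000 = -23/30000 rad
Superposition: θ = Σ θ_i = -38009/15000000 rad ≈ -0.002534 rad

θ(1) = -38009/15000000 rad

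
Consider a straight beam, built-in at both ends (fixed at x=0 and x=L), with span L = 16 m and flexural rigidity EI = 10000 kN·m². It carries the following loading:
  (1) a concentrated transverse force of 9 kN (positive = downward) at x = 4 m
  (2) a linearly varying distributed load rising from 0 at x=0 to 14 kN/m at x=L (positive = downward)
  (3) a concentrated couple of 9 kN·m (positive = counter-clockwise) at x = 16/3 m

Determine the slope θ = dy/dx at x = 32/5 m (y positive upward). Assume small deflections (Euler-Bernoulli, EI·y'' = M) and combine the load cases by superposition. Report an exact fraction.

θ(32/5) = -5151/390625 rad

Load 1 — point force P=9 kN at a=4 m (b=L-a=12):
  θ_1 = Pa²(L-x)(2bL-(3b+a)(L-x))/(2L³EI)  [x>a] = 9·4²·(16-(32/5))·(2·12·16-(3·12+4)·(16-(32/5)))/(2·16³·10000) = 0 rad
Load 2 — triangular load w₀=14 kN/m (0→w₀ over full span):
  θ_2 = -w₀(2x(L-x)(L-2x)(x+2L)+x²(L-x)²)/(120LEI) = -14·(2·(32/5)·(16-(32/5))·(16-2·(32/5))·((32/5)+2·16)+(32/5)²·(16-(32/5))²)/(120·16·10000) = -5376/390625 rad
Load 3 — applied couple M₀=9 kN·m at a=16/3 m (b=L-a=32/3):
  θ_3 = (R_Ax²/2 - M_Ax - M₀(x-a))/EI  [x>a] with R_A=3/4, M_A=0 = ((3/4)·(32/5)²/2 - 0·(32/5) - 9·((32/5)-(16/3)))/10000 = 9/15625 rad
Superposition: θ = Σ θ_i = -5151/390625 rad ≈ -0.013187 rad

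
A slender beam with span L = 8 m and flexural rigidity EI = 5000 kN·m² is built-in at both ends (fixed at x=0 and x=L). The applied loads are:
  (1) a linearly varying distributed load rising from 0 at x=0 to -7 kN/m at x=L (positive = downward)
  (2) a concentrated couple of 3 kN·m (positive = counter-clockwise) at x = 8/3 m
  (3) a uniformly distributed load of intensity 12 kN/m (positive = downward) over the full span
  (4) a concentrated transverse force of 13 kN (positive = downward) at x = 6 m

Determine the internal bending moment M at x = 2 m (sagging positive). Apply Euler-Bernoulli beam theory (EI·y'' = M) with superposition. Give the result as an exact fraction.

Load 1 — triangular load w₀=-7 kN/m (0→w₀ over full span):
  M_1 = 3w₀Lx/20 - w₀L²/30 - w₀x³/(6L) = 3·(-7)·8·2/20 - (-7)·8²/30 - (-7)·2³/(6·8) = -7/10 kN·m
Load 2 — applied couple M₀=3 kN·m at a=8/3 m (b=L-a=16/3):
  M_2 = R_Ax - M_A  [x≤a] with R_A=1/2, M_A=0 = (1/2)·2 - 0 = 1 kN·m
Load 3 — uniform load w=12 kN/m over full span:
  M_3 = wLx/2 - wL²/12 - wx²/2 = 12·8·2/2 - 12·8²/12 - 12·2²/2 = 8 kN·m
Load 4 — point force P=13 kN at a=6 m (b=L-a=2):
  M_4 = Pb²(3a+b)x/L³ - Pab²/L²  [x≤a] = 13·2²·(3·6+2)·2/8³ - 13·6·2²/8² = -13/16 kN·m
Superposition: M = Σ M_i = 599/80 kN·m ≈ 7.487500 kN·m

M(2) = 599/80 kN·m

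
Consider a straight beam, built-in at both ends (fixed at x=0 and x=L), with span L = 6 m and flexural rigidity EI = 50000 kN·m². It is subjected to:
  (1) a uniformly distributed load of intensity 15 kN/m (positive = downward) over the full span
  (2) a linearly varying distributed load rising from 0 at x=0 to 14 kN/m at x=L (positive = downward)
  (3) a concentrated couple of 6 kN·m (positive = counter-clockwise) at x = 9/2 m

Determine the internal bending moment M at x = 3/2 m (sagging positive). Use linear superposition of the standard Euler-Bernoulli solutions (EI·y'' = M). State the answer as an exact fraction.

M(3/2) = 249/40 kN·m

Load 1 — uniform load w=15 kN/m over full span:
  M_1 = wLx/2 - wL²/12 - wx²/2 = 15·6·(3/2)/2 - 15·6²/12 - 15·(3/2)²/2 = 45/8 kN·m
Load 2 — triangular load w₀=14 kN/m (0→w₀ over full span):
  M_2 = 3w₀Lx/20 - w₀L²/30 - w₀x³/(6L) = 3·14·6·(3/2)/20 - 14·6²/30 - 14·(3/2)³/(6·6) = 63/80 kN·m
Load 3 — applied couple M₀=6 kN·m at a=9/2 m (b=L-a=3/2):
  M_3 = R_Ax - M_A  [x≤a] with R_A=9/8, M_A=15/8 = (9/8)·(3/2) - (15/8) = -3/16 kN·m
Superposition: M = Σ M_i = 249/40 kN·m ≈ 6.225000 kN·m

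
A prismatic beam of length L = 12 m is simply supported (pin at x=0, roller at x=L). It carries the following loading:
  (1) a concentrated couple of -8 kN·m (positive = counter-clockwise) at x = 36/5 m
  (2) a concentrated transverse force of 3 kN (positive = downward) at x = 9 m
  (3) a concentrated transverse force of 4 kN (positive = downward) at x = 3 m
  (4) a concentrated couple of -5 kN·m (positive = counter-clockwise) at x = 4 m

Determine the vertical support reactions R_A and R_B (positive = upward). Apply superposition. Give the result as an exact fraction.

R_A = 8/3 kN, R_B = 13/3 kN

Load 1 — applied couple M₀=-8 kN·m at a=36/5 m (b=L-a=24/5):
  R_A = M₀/L = (-8)/12 = -2/3 kN
  R_B = -M₀/L = -(-8)/12 = 2/3 kN
Load 2 — point force P=3 kN at a=9 m (b=L-a=3):
  R_A = Pb/L = 3·3/12 = 3/4 kN
  R_B = Pa/L = 3·9/12 = 9/4 kN
Load 3 — point force P=4 kN at a=3 m (b=L-a=9):
  R_A = Pb/L = 4·9/12 = 3 kN
  R_B = Pa/L = 4·3/12 = 1 kN
Load 4 — applied couple M₀=-5 kN·m at a=4 m (b=L-a=8):
  R_A = M₀/L = (-5)/12 = -5/12 kN
  R_B = -M₀/L = -(-5)/12 = 5/12 kN
Superposition: R_A = 8/3 kN, R_B = 13/3 kN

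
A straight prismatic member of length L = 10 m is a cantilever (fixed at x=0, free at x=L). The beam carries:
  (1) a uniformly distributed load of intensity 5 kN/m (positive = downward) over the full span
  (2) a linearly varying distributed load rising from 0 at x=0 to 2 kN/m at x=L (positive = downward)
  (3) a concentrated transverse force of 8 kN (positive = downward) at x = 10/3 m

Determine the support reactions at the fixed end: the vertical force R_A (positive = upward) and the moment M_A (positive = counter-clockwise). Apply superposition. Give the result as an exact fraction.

R_A = 68 kN, M_A = 1030/3 kN·m

Load 1 — uniform load w=5 kN/m over full span:
  R_A = wL = 5·10 = 50 kN
  M_A = wL²/2 = 5·10²/2 = 250 kN·m
Load 2 — triangular load w₀=2 kN/m (0→w₀ over full span):
  R_A = w₀L/2 = 2·10/2 = 10 kN
  M_A = w₀L²/3 = 2·10²/3 = 200/3 kN·m
Load 3 — point force P=8 kN at a=10/3 m (b=L-a=20/3):
  R_A = P = 8 kN
  M_A = Pa = 8·(10/3) = 80/3 kN·m
Superposition: R_A = 68 kN, M_A = 1030/3 kN·m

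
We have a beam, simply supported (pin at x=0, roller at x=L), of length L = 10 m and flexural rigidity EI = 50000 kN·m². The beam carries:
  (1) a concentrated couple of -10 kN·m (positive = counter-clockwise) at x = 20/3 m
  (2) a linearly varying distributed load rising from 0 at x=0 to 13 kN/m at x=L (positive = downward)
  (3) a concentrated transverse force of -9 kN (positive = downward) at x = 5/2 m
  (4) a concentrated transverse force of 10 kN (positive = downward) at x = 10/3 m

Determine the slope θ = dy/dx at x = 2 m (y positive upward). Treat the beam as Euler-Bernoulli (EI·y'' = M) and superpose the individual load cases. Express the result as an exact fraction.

θ(2) = -2771837/648000000 rad

Load 1 — applied couple M₀=-10 kN·m at a=20/3 m (b=L-a=10/3):
  θ_1 = (M₀x²/(2L)+C₁)/EI  [x≤a] with C₁=M₀(3b²-L²)/(6L)=100/9 = ((-10)·2²/(2·10)+(100/9))/50000 = 41/225000 rad
Load 2 — triangular load w₀=13 kN/m (0→w₀ over full span):
  θ_2 = -w₀(7L⁴-30L²x²+15x⁴)/(360LEI) = -13·(7·10⁴-30·10²·2²+15·2⁴)/(360·10·50000) = -1183/281250 rad
Load 3 — point force P=-9 kN at a=5/2 m (b=L-a=15/2):
  θ_3 = -Pb(L²-b²-3x²)/(6LEI)  [x≤a] = -(-9)·(15/2)·(10²-(15/2)²-3·2²)/(6·10·50000) = 1143/1600000 rad
Load 4 — point force P=10 kN at a=10/3 m (b=L-a=20/3):
  θ_4 = -Pb(L²-b²-3x²)/(6LEI)  [x≤a] = -10·(20/3)·(10²-(20/3)²-3·2²)/(6·10·50000) = -49/50625 rad
Superposition: θ = Σ θ_i = -2771837/648000000 rad ≈ -0.004278 rad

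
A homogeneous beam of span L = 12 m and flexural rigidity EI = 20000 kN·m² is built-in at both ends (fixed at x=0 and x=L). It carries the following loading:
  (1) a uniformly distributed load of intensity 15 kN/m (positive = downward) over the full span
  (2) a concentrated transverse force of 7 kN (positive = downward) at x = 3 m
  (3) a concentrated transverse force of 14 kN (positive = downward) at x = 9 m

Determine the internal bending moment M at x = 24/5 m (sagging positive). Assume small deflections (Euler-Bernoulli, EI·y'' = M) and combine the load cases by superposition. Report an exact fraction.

M(24/5) = 6861/80 kN·m

Load 1 — uniform load w=15 kN/m over full span:
  M_1 = wLx/2 - wL²/12 - wx²/2 = 15·12·(24/5)/2 - 15·12²/12 - 15·(24/5)²/2 = 396/5 kN·m
Load 2 — point force P=7 kN at a=3 m (b=L-a=9):
  M_2 = Pa²(a+3b)(L-x)/L³ - Pa²b/L²  [x>a] = 7·3²·(3+3·9)·(12-(24/5))/12³ - 7·3²·9/12² = 63/16 kN·m
Load 3 — point force P=14 kN at a=9 m (b=L-a=3):
  M_3 = Pb²(3a+b)x/L³ - Pab²/L²  [x≤a] = 14·3²·(3·9+3)·(24/5)/12³ - 14·9·3²/12² = 21/8 kN·m
Superposition: M = Σ M_i = 6861/80 kN·m ≈ 85.762500 kN·m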